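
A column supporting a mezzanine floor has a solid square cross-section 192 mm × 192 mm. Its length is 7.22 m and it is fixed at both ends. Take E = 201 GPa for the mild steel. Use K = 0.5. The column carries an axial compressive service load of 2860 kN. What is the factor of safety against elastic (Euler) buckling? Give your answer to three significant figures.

n ≈ 6.03

I = a⁴/12 = 192⁴/12 = 1.132×10^8 mm⁴
I = 1.132×10^8 mm⁴ = 1.132×10^-4 m⁴
Effective length L_e = K·L = 0.5 × 7.22 = 3.610 m
P_cr = π²EI / L_e² = π² × 201×10⁹ × 1.132×10^-4 / 3.610² = 1.724×10^7 N
Factor of safety n = P_cr / P = 17239 / 2860 = 6.03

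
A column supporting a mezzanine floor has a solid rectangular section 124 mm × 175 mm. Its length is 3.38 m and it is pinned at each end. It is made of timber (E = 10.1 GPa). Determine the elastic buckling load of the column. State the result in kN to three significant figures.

P_cr ≈ 243 kN

Buckling occurs about the weak axis: I_min = h·b³/12 with b = 124 mm (the shorter side).
I_min = 175×124³/12 = 2.780×10^7 mm⁴
I = 2.780×10^7 mm⁴ = 2.780×10^-5 m⁴
Effective length L_e = K·L = 1 × 3.38 = 3.380 m
P_cr = π²EI / L_e² = π² × 10.1×10⁹ × 2.780×10^-5 / 3.380² = 2.426×10^5 N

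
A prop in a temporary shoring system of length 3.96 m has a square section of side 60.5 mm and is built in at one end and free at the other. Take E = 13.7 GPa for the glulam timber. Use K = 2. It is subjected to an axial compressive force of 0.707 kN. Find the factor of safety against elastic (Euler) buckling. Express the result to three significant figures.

n ≈ 3.40

I = a⁴/12 = 60.5⁴/12 = 1.116×10^6 mm⁴
I = 1.116×10^6 mm⁴ = 1.116×10^-6 m⁴
Effective length L_e = K·L = 2 × 3.96 = 7.920 m
P_cr = π²EI / L_e² = π² × 13.7×10⁹ × 1.116×10^-6 / 7.920² = 2.407×10^3 N
Factor of safety n = P_cr / P = 2.4066 / 0.707 = 3.40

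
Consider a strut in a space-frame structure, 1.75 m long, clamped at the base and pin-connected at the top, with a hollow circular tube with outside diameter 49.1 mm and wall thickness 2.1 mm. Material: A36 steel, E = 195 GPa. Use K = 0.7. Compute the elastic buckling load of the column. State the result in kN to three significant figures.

P_cr ≈ 110 kN

Inner diameter d_i = 49.1 − 2×2.1 = 44.90 mm
I = π(d_o⁴ − d_i⁴)/64 = π(49.1⁴ − 44.90⁴)/64 = 8.579×10^4 mm⁴
I = 8.579×10^4 mm⁴ = 8.579×10^-8 m⁴
Effective length L_e = K·L = 0.7 × 1.75 = 1.225 m
P_cr = π²EI / L_e² = π² × 195×10⁹ × 8.579×10^-8 / 1.225² = 1.100×10^5 N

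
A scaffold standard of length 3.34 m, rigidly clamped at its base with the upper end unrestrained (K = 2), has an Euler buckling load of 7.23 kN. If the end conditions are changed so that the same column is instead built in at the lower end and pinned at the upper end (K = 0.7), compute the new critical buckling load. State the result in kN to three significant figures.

P_cr ≈ 59.0 kN

P_cr ∝ 1/K², so P_cr,new = P_cr,old × (K_old/K_new)² = 7.23 × (2/0.7)²
= 7.23 × 8.163 = 59.0 kN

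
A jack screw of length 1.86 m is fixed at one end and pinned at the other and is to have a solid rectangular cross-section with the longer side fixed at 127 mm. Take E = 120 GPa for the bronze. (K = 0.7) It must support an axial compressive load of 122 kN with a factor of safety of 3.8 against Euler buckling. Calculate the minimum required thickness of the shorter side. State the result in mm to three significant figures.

Required P_cr = n·P = 3.8 × 122 = 463.6 kN
L_e = K·L = 0.7 × 1.86 = 1.302 m
Required I = P_cr·L_e²/(π²E) = 4.636×10^5 × 1.302² / (π² × 1.20×10^11) = 6.636×10^-7 m⁴
I_req = 6.636×10^5 mm⁴
Rectangle, weak axis: I_min = h·b³/12 with h = 127 mm fixed  ⇒  b = (12I/h)^(1/3) = 39.7 mm

b ≈ 39.7 mm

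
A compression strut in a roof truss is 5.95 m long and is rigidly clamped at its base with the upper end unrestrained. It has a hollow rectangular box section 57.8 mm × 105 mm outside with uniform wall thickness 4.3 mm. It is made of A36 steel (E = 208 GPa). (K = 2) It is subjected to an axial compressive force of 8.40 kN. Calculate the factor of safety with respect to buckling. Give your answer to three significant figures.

n ≈ 1.26

Inner dimensions: h_i = 105 − 2×4.3 = 96.40 mm, b_i = 57.8 − 2×4.3 = 49.20 mm
Weak-axis I_min = (h_o·b_o³ − h_i·b_i³)/12 with b_o = 57.8, b_i = 49.20 mm (shorter outer/inner sides).
I_min = (105×57.8³ − 96.40×49.20³)/12 = 7.329×10^5 mm⁴
I = 7.329×10^5 mm⁴ = 7.329×10^-7 m⁴
Effective length L_e = K·L = 2 × 5.95 = 11.90 m
P_cr = π²EI / L_e² = π² × 208×10⁹ × 7.329×10^-7 / 11.90² = 1.062×10^4 N
Factor of safety n = P_cr / P = 10.625 / 8.40 = 1.26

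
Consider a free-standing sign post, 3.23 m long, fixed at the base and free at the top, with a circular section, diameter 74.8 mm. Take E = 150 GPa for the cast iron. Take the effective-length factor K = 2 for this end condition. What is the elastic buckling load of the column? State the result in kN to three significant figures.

I = πd⁴/64 = π×74.8⁴/64 = 1.537×10^6 mm⁴
I = 1.537×10^6 mm⁴ = 1.537×10^-6 m⁴
Effective length L_e = K·L = 2 × 3.23 = 6.460 m
P_cr = π²EI / L_e² = π² × 150×10⁹ × 1.537×10^-6 / 6.460² = 5.451×10^4 N

P_cr ≈ 54.5 kN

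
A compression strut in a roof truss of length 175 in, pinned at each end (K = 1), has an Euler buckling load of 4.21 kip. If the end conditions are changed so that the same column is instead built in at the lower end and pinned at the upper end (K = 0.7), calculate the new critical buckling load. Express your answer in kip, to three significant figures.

P_cr ≈ 8.59 kip

P_cr ∝ 1/K², so P_cr,new = P_cr,old × (K_old/K_new)² = 4.21 × (1/0.7)²
= 4.21 × 2.041 = 8.59 kip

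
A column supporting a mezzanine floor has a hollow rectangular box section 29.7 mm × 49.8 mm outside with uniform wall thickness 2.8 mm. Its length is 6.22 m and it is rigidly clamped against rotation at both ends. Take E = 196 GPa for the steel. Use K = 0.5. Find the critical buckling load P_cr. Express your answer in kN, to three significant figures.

P_cr ≈ 11.4 kN

Inner dimensions: h_i = 49.8 − 2×2.8 = 44.20 mm, b_i = 29.7 − 2×2.8 = 24.10 mm
Weak-axis I_min = (h_o·b_o³ − h_i·b_i³)/12 with b_o = 29.7, b_i = 24.10 mm (shorter outer/inner sides).
I_min = (49.8×29.7³ − 44.20×24.10³)/12 = 5.716×10^4 mm⁴
I = 5.716×10^4 mm⁴ = 5.716×10^-8 m⁴
Effective length L_e = K·L = 0.5 × 6.22 = 3.110 m
P_cr = π²EI / L_e² = π² × 196×10⁹ × 5.716×10^-8 / 3.110² = 1.143×10^4 N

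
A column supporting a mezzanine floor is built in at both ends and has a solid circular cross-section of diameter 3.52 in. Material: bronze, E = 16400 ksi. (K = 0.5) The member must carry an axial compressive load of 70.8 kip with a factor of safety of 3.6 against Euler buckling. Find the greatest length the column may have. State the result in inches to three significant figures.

I = πd⁴/64 = π×3.52⁴/64 = 7.536 in⁴
Required critical load P_cr = n·P = 3.6 × 70.8 = 254.9 kip = 2.549×10^5 lb
From P_cr = π²EI/(K·L)²:  L = (1/K)·√(π²EI/P_cr) = (1/0.5)·√(π²×1.64×10^7×7.536/2.549×10^5)
L = 138 in

L_max ≈ 138 in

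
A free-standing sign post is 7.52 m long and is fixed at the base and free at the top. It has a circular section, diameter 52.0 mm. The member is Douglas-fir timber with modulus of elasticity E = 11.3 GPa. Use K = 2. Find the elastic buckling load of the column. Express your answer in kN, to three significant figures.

I = πd⁴/64 = π×52.0⁴/64 = 3.589×10^5 mm⁴
I = 3.589×10^5 mm⁴ = 3.589×10^-7 m⁴
Effective length L_e = K·L = 2 × 7.52 = 15.04 m
P_cr = π²EI / L_e² = π² × 11.3×10⁹ × 3.589×10^-7 / 15.04² = 177.0 N

P_cr ≈ 0.177 kN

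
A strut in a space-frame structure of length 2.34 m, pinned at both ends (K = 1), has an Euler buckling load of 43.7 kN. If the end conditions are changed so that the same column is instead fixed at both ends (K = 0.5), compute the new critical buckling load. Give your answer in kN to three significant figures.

P_cr ≈ 175 kN

P_cr ∝ 1/K², so P_cr,new = P_cr,old × (K_old/K_new)² = 43.7 × (1/0.5)²
= 43.7 × 4.000 = 175 kN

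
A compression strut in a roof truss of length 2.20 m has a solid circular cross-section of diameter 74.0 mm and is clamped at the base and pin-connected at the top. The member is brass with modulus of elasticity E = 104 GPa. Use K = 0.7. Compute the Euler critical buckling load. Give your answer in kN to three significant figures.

P_cr ≈ 637 kN

I = πd⁴/64 = π×74.0⁴/64 = 1.472×10^6 mm⁴
I = 1.472×10^6 mm⁴ = 1.472×10^-6 m⁴
Effective length L_e = K·L = 0.7 × 2.20 = 1.540 m
P_cr = π²EI / L_e² = π² × 104×10⁹ × 1.472×10^-6 / 1.540² = 6.371×10^5 N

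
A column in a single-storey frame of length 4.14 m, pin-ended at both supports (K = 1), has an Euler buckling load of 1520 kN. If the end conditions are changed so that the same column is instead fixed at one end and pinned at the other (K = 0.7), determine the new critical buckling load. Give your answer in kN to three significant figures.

P_cr ∝ 1/K², so P_cr,new = P_cr,old × (K_old/K_new)² = 1520 × (1/0.7)²
= 1520 × 2.041 = 3100 kN

P_cr ≈ 3100 kN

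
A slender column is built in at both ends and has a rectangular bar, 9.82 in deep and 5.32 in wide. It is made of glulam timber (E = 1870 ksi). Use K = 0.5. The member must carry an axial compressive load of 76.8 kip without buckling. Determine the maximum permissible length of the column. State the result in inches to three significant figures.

L_max ≈ 344 in

Buckling occurs about the weak axis: I_min = h·b³/12 with b = 5.32 in (the shorter side).
I_min = 9.82×5.32³/12 = 123.2 in⁴
At the buckling limit P_cr = P = 7.680×10^4 lb
From P_cr = π²EI/(K·L)²:  L = (1/K)·√(π²EI/P_cr) = (1/0.5)·√(π²×1.87×10^6×123.2/7.680×10^4)
L = 344 in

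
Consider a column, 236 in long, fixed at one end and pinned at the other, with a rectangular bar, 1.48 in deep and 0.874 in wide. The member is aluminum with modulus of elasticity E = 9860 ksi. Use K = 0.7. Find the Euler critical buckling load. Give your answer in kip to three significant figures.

P_cr ≈ 0.294 kip

Buckling occurs about the weak axis: I_min = h·b³/12 with b = 0.874 in (the shorter side).
I_min = 1.48×0.874³/12 = 8.234×10^-2 in⁴
Effective length L_e = K·L = 0.7 × 236 = 165.2 in
P_cr = π²EI / L_e² = π² × 9860×10³ × 8.234×10^-2 / 165.2² = 293.6 lb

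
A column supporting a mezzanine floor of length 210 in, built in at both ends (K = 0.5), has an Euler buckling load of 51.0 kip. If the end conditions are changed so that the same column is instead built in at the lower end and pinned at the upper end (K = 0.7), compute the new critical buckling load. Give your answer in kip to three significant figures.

P_cr ≈ 26.0 kip

P_cr ∝ 1/K², so P_cr,new = P_cr,old × (K_old/K_new)² = 51.0 × (0.5/0.7)²
= 51.0 × 0.5102 = 26.0 kip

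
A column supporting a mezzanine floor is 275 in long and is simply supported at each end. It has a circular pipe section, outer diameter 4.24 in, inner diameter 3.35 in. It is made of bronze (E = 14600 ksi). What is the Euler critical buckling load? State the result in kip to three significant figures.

P_cr ≈ 18.4 kip

d_o = 4.24 in, d_i = 3.35 in
I = π(d_o⁴ − d_i⁴)/64 = π(4.24⁴ − 3.350⁴)/64 = 9.682 in⁴
Effective length L_e = K·L = 1 × 275 = 275.0 in
P_cr = π²EI / L_e² = π² × 14600×10³ × 9.682 / 275.0² = 1.845×10^4 lb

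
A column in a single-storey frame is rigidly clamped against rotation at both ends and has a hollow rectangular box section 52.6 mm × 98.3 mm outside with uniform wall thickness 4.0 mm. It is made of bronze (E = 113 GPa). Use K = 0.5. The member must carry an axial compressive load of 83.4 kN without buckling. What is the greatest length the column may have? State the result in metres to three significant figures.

L_max ≈ 5.30 m

Inner dimensions: h_i = 98.3 − 2×4.0 = 90.30 mm, b_i = 52.6 − 2×4.0 = 44.60 mm
Weak-axis I_min = (h_o·b_o³ − h_i·b_i³)/12 with b_o = 52.6, b_i = 44.60 mm (shorter outer/inner sides).
I_min = (98.3×52.6³ − 90.30×44.60³)/12 = 5.246×10^5 mm⁴
I = 5.246×10^-7 m⁴
At the buckling limit P_cr = P = 8.340×10^4 N
From P_cr = π²EI/(K·L)²:  L = (1/K)·√(π²EI/P_cr) = (1/0.5)·√(π²×1.13×10^11×5.246×10^-7/8.340×10^4)
L = 5.30 m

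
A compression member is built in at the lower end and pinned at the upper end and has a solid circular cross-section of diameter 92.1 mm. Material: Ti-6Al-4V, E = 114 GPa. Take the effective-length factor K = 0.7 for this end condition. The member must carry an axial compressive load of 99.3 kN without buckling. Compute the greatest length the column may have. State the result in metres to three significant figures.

L_max ≈ 9.04 m

I = πd⁴/64 = π×92.1⁴/64 = 3.532×10^6 mm⁴
I = 3.532×10^-6 m⁴
At the buckling limit P_cr = P = 9.930×10^4 N
From P_cr = π²EI/(K·L)²:  L = (1/K)·√(π²EI/P_cr) = (1/0.7)·√(π²×1.14×10^11×3.532×10^-6/9.930×10^4)
L = 9.04 m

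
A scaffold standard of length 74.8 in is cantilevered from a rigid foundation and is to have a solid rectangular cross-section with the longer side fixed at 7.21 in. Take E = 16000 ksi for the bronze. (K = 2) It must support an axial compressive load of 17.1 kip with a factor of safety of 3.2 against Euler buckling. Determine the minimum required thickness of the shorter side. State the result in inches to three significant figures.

Required P_cr = n·P = 3.2 × 17.1 = 54.72 kip
L_e = K·L = 2 × 74.8 = 149.6 in
Required I = P_cr·L_e²/(π²E) = 5.472×10^4 × 149.6² / (π² × 1.60×10^7) = 7.755 in⁴
Rectangle, weak axis: I_min = h·b³/12 with h = 7.21 in fixed  ⇒  b = (12I/h)^(1/3) = 2.35 in

b ≈ 2.35 in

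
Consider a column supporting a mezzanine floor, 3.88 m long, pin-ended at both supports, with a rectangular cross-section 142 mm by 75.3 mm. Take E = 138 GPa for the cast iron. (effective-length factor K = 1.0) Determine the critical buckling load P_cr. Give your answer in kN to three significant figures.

Buckling occurs about the weak axis: I_min = h·b³/12 with b = 75.3 mm (the shorter side).
I_min = 142×75.3³/12 = 5.052×10^6 mm⁴
I = 5.052×10^6 mm⁴ = 5.052×10^-6 m⁴
Effective length L_e = K·L = 1 × 3.88 = 3.880 m
P_cr = π²EI / L_e² = π² × 138×10⁹ × 5.052×10^-6 / 3.880² = 4.571×10^5 N

P_cr ≈ 457 kN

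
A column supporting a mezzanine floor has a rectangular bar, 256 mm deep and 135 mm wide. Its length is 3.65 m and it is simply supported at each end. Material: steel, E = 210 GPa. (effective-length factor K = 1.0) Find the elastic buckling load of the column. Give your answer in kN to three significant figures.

P_cr ≈ 8170 kN

Buckling occurs about the weak axis: I_min = h·b³/12 with b = 135 mm (the shorter side).
I_min = 256×135³/12 = 5.249×10^7 mm⁴
I = 5.249×10^7 mm⁴ = 5.249×10^-5 m⁴
Effective length L_e = K·L = 1 × 3.65 = 3.650 m
P_cr = π²EI / L_e² = π² × 210×10⁹ × 5.249×10^-5 / 3.650² = 8.166×10^6 N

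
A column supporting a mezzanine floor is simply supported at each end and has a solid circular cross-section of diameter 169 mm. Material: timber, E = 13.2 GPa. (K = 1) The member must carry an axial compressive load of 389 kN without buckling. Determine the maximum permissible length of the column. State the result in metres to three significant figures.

L_max ≈ 3.66 m

I = πd⁴/64 = π×169⁴/64 = 4.004×10^7 mm⁴
I = 4.004×10^-5 m⁴
At the buckling limit P_cr = P = 3.890×10^5 N
From P_cr = π²EI/(K·L)²:  L = (1/K)·√(π²EI/P_cr) = (1/1)·√(π²×1.32×10^10×4.004×10^-5/3.890×10^5)
L = 3.66 m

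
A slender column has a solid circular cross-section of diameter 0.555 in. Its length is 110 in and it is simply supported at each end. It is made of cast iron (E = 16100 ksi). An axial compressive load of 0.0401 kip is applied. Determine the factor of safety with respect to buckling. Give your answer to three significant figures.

I = πd⁴/64 = π×0.555⁴/64 = 4.657×10^-3 in⁴
Effective length L_e = K·L = 1 × 110 = 110.0 in
P_cr = π²EI / L_e² = π² × 16100×10³ × 4.657×10^-3 / 110.0² = 61.16 lb
Factor of safety n = P_cr / P = 0.061162 / 0.0401 = 1.53

n ≈ 1.53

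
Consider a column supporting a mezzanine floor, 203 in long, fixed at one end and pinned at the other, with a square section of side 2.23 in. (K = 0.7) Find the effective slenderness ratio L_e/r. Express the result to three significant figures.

For a square r = a/√12 = 2.23/√12 = 0.6437 in
L_e = K·L = 0.7 × 203 = 142.1 in
λ = L_e / r_min = 142.10 / 0.6437 = 221

λ ≈ 221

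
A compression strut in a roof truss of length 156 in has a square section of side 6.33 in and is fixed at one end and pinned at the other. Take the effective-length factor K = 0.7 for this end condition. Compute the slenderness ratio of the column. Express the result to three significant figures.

λ ≈ 59.8

I = a⁴/12 = 6.33⁴/12 = 133.8 in⁴
A = 40.07 in²;  r_min = √(I/A) = √(133.8/40.07) = 1.827 in
L_e = K·L = 0.7 × 156 = 109.2 in
λ = L_e / r_min = 109.20 / 1.827 = 59.8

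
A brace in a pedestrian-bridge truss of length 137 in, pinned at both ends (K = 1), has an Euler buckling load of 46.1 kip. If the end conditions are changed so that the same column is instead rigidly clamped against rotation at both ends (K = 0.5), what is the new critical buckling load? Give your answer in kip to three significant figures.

P_cr ∝ 1/K², so P_cr,new = P_cr,old × (K_old/K_new)² = 46.1 × (1/0.5)²
= 46.1 × 4.000 = 184 kip

P_cr ≈ 184 kip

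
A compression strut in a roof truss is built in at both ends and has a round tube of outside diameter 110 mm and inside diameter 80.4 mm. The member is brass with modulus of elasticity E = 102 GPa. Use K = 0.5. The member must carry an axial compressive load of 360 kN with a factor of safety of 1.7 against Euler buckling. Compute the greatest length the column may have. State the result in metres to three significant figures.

L_max ≈ 5.81 m

d_o = 110 mm, d_i = 80.4 mm
I = π(d_o⁴ − d_i⁴)/64 = π(110⁴ − 80.40⁴)/64 = 5.136×10^6 mm⁴
I = 5.136×10^-6 m⁴
Required critical load P_cr = n·P = 1.7 × 360 = 612.0 kN = 6.120×10^5 N
From P_cr = π²EI/(K·L)²:  L = (1/K)·√(π²EI/P_cr) = (1/0.5)·√(π²×1.02×10^11×5.136×10^-6/6.120×10^5)
L = 5.81 m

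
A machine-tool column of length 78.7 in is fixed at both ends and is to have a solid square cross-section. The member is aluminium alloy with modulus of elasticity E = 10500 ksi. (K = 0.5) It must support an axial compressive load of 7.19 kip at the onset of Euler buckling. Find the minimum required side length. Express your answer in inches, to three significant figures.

L_e = K·L = 0.5 × 78.7 = 39.35 in
Required I = P_cr·L_e²/(π²E) = 7.190×10^3 × 39.35² / (π² × 1.05×10^7) = 0.1074 in⁴
Solid square: I = a⁴/12  ⇒  a = (12I)^(1/4) = (12×0.1074)^(1/4) = 1.07 in

a ≈ 1.07 in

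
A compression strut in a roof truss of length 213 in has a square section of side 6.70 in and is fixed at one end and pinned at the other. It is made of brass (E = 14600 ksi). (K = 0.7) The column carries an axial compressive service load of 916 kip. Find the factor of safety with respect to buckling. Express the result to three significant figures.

I = a⁴/12 = 6.70⁴/12 = 167.9 in⁴
Effective length L_e = K·L = 0.7 × 213 = 149.1 in
P_cr = π²EI / L_e² = π² × 14600×10³ × 167.9 / 149.1² = 1.088×10^6 lb
Factor of safety n = P_cr / P = 1088.5 / 916 = 1.19

n ≈ 1.19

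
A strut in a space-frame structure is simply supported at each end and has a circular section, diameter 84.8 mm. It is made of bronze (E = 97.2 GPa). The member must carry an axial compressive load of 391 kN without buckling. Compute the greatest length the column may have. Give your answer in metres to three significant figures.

I = πd⁴/64 = π×84.8⁴/64 = 2.538×10^6 mm⁴
I = 2.538×10^-6 m⁴
At the buckling limit P_cr = P = 3.910×10^5 N
From P_cr = π²EI/(K·L)²:  L = (1/K)·√(π²EI/P_cr) = (1/1)·√(π²×9.72×10^10×2.538×10^-6/3.910×10^5)
L = 2.50 m

L_max ≈ 2.50 m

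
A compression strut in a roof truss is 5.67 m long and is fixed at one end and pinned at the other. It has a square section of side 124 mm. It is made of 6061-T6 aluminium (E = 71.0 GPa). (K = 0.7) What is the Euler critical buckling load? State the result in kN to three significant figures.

P_cr ≈ 876 kN

I = a⁴/12 = 124⁴/12 = 1.970×10^7 mm⁴
I = 1.970×10^7 mm⁴ = 1.970×10^-5 m⁴
Effective length L_e = K·L = 0.7 × 5.67 = 3.969 m
P_cr = π²EI / L_e² = π² × 71.0×10⁹ × 1.970×10^-5 / 3.969² = 8.764×10^5 N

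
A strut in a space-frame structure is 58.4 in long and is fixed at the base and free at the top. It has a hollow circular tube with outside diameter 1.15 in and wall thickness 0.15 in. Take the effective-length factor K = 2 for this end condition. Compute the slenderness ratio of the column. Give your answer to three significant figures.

Inner diameter d_i = 1.15 − 2×0.15 = 0.8500 in
I = π(d_o⁴ − d_i⁴)/64 = π(1.15⁴ − 0.8500⁴)/64 = 6.023×10^-2 in⁴
A = 0.4712 in²;  r_min = √(I/A) = √(6.023×10^-2/0.4712) = 0.3575 in
L_e = K·L = 2 × 58.4 = 116.8 in
λ = L_e / r_min = 116.80 / 0.3575 = 327

λ ≈ 327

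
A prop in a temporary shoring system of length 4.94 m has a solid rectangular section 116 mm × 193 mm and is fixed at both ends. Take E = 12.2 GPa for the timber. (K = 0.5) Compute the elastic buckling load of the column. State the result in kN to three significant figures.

Buckling occurs about the weak axis: I_min = h·b³/12 with b = 116 mm (the shorter side).
I_min = 193×116³/12 = 2.510×10^7 mm⁴
I = 2.510×10^7 mm⁴ = 2.510×10^-5 m⁴
Effective length L_e = K·L = 0.5 × 4.94 = 2.470 m
P_cr = π²EI / L_e² = π² × 12.2×10⁹ × 2.510×10^-5 / 2.470² = 4.955×10^5 N

P_cr ≈ 495 kN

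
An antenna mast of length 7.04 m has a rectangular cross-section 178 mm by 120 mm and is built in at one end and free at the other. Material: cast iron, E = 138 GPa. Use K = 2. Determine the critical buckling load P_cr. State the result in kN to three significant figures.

P_cr ≈ 176 kN

Buckling occurs about the weak axis: I_min = h·b³/12 with b = 120 mm (the shorter side).
I_min = 178×120³/12 = 2.563×10^7 mm⁴
I = 2.563×10^7 mm⁴ = 2.563×10^-5 m⁴
Effective length L_e = K·L = 2 × 7.04 = 14.08 m
P_cr = π²EI / L_e² = π² × 138×10⁹ × 2.563×10^-5 / 14.08² = 1.761×10^5 N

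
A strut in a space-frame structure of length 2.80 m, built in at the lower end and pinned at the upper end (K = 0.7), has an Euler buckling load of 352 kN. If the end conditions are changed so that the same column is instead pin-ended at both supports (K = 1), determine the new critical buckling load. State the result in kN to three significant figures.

P_cr ≈ 172 kN

P_cr ∝ 1/K², so P_cr,new = P_cr,old × (K_old/K_new)² = 352 × (0.7/1)²
= 352 × 0.4900 = 172 kN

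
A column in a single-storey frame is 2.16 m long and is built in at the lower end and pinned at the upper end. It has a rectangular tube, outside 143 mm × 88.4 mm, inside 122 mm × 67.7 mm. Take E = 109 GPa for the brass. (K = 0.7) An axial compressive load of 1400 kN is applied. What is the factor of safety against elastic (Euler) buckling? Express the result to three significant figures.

Weak-axis I_min = (h_o·b_o³ − h_i·b_i³)/12 with b_o = 88.4, b_i = 67.70 mm (shorter outer/inner sides).
I_min = (143×88.4³ − 122.0×67.70³)/12 = 5.078×10^6 mm⁴
I = 5.078×10^6 mm⁴ = 5.078×10^-6 m⁴
Effective length L_e = K·L = 0.7 × 2.16 = 1.512 m
P_cr = π²EI / L_e² = π² × 109×10⁹ × 5.078×10^-6 / 1.512² = 2.389×10^6 N
Factor of safety n = P_cr / P = 2389.3 / 1400 = 1.71

n ≈ 1.71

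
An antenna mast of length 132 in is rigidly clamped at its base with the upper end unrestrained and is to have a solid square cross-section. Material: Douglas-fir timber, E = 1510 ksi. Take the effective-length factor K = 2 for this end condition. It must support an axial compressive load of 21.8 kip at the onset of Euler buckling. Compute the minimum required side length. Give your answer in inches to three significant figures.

L_e = K·L = 2 × 132 = 264.0 in
Required I = P_cr·L_e²/(π²E) = 2.180×10^4 × 264.0² / (π² × 1.51×10^6) = 102.0 in⁴
Solid square: I = a⁴/12  ⇒  a = (12I)^(1/4) = (12×102.0)^(1/4) = 5.91 in

a ≈ 5.91 in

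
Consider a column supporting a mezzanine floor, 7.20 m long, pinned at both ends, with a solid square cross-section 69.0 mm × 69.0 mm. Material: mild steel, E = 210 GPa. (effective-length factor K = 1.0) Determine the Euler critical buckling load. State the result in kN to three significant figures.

I = a⁴/12 = 69.0⁴/12 = 1.889×10^6 mm⁴
I = 1.889×10^6 mm⁴ = 1.889×10^-6 m⁴
Effective length L_e = K·L = 1 × 7.20 = 7.200 m
P_cr = π²EI / L_e² = π² × 210×10⁹ × 1.889×10^-6 / 7.200² = 7.552×10^4 N

P_cr ≈ 75.5 kN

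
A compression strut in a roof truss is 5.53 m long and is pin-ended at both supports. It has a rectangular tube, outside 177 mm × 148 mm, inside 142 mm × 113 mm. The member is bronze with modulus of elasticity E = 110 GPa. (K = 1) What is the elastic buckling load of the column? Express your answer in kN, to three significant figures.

P_cr ≈ 1090 kN

Weak-axis I_min = (h_o·b_o³ − h_i·b_i³)/12 with b_o = 148, b_i = 113.0 mm (shorter outer/inner sides).
I_min = (177×148³ − 142.0×113.0³)/12 = 3.074×10^7 mm⁴
I = 3.074×10^7 mm⁴ = 3.074×10^-5 m⁴
Effective length L_e = K·L = 1 × 5.53 = 5.530 m
P_cr = π²EI / L_e² = π² × 110×10⁹ × 3.074×10^-5 / 5.530² = 1.091×10^6 N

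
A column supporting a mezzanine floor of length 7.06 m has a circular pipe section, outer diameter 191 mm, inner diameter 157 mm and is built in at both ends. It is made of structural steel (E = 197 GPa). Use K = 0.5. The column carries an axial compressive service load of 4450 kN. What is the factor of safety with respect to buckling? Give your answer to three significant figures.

n ≈ 1.24

d_o = 191 mm, d_i = 157 mm
I = π(d_o⁴ − d_i⁴)/64 = π(191⁴ − 157.0⁴)/64 = 3.550×10^7 mm⁴
I = 3.550×10^7 mm⁴ = 3.550×10^-5 m⁴
Effective length L_e = K·L = 0.5 × 7.06 = 3.530 m
P_cr = π²EI / L_e² = π² × 197×10⁹ × 3.550×10^-5 / 3.530² = 5.540×10^6 N
Factor of safety n = P_cr / P = 5539.9 / 4450 = 1.24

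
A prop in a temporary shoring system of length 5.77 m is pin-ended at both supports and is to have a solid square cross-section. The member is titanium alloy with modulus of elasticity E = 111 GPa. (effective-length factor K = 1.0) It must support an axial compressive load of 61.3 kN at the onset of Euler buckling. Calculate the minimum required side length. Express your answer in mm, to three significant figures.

L_e = K·L = 1 × 5.77 = 5.770 m
Required I = P_cr·L_e²/(π²E) = 6.130×10^4 × 5.770² / (π² × 1.11×10^11) = 1.863×10^-6 m⁴
I_req = 1.863×10^6 mm⁴
Solid square: I = a⁴/12  ⇒  a = (12I)^(1/4) = (12×1.863×10^6)^(1/4) = 68.8 mm

a ≈ 68.8 mm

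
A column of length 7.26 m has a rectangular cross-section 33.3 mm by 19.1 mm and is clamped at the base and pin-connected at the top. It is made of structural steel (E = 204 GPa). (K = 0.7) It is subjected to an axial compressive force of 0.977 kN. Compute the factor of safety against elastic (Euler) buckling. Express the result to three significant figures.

n ≈ 1.54

Buckling occurs about the weak axis: I_min = h·b³/12 with b = 19.1 mm (the shorter side).
I_min = 33.3×19.1³/12 = 1.934×10^4 mm⁴
I = 1.934×10^4 mm⁴ = 1.934×10^-8 m⁴
Effective length L_e = K·L = 0.7 × 7.26 = 5.082 m
P_cr = π²EI / L_e² = π² × 204×10⁹ × 1.934×10^-8 / 5.082² = 1.507×10^3 N
Factor of safety n = P_cr / P = 1.5074 / 0.977 = 1.54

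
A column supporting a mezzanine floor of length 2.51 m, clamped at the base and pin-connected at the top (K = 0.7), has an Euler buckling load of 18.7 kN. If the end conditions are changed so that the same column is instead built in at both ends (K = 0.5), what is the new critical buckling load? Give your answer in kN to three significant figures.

P_cr ≈ 36.7 kN

P_cr ∝ 1/K², so P_cr,new = P_cr,old × (K_old/K_new)² = 18.7 × (0.7/0.5)²
= 18.7 × 1.960 = 36.7 kN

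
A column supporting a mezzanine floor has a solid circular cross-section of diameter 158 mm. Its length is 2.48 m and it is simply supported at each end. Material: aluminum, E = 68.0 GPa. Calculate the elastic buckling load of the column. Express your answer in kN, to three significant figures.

P_cr ≈ 3340 kN

I = πd⁴/64 = π×158⁴/64 = 3.059×10^7 mm⁴
I = 3.059×10^7 mm⁴ = 3.059×10^-5 m⁴
Effective length L_e = K·L = 1 × 2.48 = 2.480 m
P_cr = π²EI / L_e² = π² × 68.0×10⁹ × 3.059×10^-5 / 2.480² = 3.338×10^6 N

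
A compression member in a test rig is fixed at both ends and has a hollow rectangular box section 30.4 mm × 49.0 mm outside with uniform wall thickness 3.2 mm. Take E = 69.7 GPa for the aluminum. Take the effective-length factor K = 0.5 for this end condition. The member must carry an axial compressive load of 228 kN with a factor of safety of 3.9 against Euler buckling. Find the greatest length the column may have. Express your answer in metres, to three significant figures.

L_max ≈ 0.451 m

Inner dimensions: h_i = 49.0 − 2×3.2 = 42.60 mm, b_i = 30.4 − 2×3.2 = 24.00 mm
Weak-axis I_min = (h_o·b_o³ − h_i·b_i³)/12 with b_o = 30.4, b_i = 24.00 mm (shorter outer/inner sides).
I_min = (49.0×30.4³ − 42.60×24.00³)/12 = 6.564×10^4 mm⁴
I = 6.564×10^-8 m⁴
Required critical load P_cr = n·P = 3.9 × 228 = 889.2 kN = 8.892×10^5 N
From P_cr = π²EI/(K·L)²:  L = (1/K)·√(π²EI/P_cr) = (1/0.5)·√(π²×6.97×10^10×6.564×10^-8/8.892×10^5)
L = 0.451 m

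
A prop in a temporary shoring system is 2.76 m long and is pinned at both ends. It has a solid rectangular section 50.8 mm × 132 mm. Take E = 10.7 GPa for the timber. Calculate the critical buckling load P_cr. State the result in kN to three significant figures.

P_cr ≈ 20.0 kN

Buckling occurs about the weak axis: I_min = h·b³/12 with b = 50.8 mm (the shorter side).
I_min = 132×50.8³/12 = 1.442×10^6 mm⁴
I = 1.442×10^6 mm⁴ = 1.442×10^-6 m⁴
Effective length L_e = K·L = 1 × 2.76 = 2.760 m
P_cr = π²EI / L_e² = π² × 10.7×10⁹ × 1.442×10^-6 / 2.760² = 1.999×10^4 N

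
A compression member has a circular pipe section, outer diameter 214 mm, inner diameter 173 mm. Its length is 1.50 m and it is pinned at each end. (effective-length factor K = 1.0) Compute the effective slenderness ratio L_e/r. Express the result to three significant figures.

d_o = 214 mm, d_i = 173 mm
I = π(d_o⁴ − d_i⁴)/64 = π(214⁴ − 173.0⁴)/64 = 5.898×10^7 mm⁴
A = 1.246×10^4 mm²;  r_min = √(I/A) = √(5.898×10^7/1.246×10^4) = 68.80 mm
L_e = K·L = 1 × 1.50 m = 1.500 m = 1500.0 mm
λ = L_e / r_min = 1500.0 / 68.80 = 21.8

λ ≈ 21.8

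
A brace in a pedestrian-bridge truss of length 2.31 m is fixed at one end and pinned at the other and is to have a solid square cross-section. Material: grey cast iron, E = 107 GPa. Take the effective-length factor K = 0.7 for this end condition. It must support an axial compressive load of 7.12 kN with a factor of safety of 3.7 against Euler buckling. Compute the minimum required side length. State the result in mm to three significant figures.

Required P_cr = n·P = 3.7 × 7.12 = 26.34 kN
L_e = K·L = 0.7 × 2.31 = 1.617 m
Required I = P_cr·L_e²/(π²E) = 2.634×10^4 × 1.617² / (π² × 1.07×10^11) = 6.523×10^-8 m⁴
I_req = 6.523×10^4 mm⁴
Solid square: I = a⁴/12  ⇒  a = (12I)^(1/4) = (12×6.523×10^4)^(1/4) = 29.7 mm

a ≈ 29.7 mm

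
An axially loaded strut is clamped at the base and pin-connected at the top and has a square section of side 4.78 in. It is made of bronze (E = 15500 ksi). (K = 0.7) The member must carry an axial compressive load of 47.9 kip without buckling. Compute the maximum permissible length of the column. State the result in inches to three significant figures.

I = a⁴/12 = 4.78⁴/12 = 43.50 in⁴
At the buckling limit P_cr = P = 4.790×10^4 lb
From P_cr = π²EI/(K·L)²:  L = (1/K)·√(π²EI/P_cr) = (1/0.7)·√(π²×1.55×10^7×43.50/4.790×10^4)
L = 532 in

L_max ≈ 532 in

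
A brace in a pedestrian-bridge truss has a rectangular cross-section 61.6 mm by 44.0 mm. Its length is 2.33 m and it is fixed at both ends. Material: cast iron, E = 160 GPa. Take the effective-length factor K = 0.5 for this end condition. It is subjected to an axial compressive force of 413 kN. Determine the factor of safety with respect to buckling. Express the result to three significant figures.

Buckling occurs about the weak axis: I_min = h·b³/12 with b = 44.0 mm (the shorter side).
I_min = 61.6×44.0³/12 = 4.373×10^5 mm⁴
I = 4.373×10^5 mm⁴ = 4.373×10^-7 m⁴
Effective length L_e = K·L = 0.5 × 2.33 = 1.165 m
P_cr = π²EI / L_e² = π² × 160×10⁹ × 4.373×10^-7 / 1.165² = 5.088×10^5 N
Factor of safety n = P_cr / P = 508.77 / 413 = 1.23

n ≈ 1.23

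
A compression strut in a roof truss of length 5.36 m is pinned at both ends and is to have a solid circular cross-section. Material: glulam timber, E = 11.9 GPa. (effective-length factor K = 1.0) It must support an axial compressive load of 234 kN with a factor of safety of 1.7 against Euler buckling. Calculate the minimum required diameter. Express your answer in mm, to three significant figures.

Required P_cr = n·P = 1.7 × 234 = 397.8 kN
L_e = K·L = 1 × 5.36 = 5.360 m
Required I = P_cr·L_e²/(π²E) = 3.978×10^5 × 5.360² / (π² × 1.19×10^10) = 9.731×10^-5 m⁴
I_req = 9.731×10^7 mm⁴
Solid circle: I = πd⁴/64  ⇒  d = (64I/π)^(1/4) = (64×9.731×10^7/π)^(1/4) = 211 mm

d ≈ 211 mm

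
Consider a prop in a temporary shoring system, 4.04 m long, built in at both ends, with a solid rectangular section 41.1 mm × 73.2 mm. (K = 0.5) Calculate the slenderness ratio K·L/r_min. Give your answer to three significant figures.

Buckling occurs about the weak axis: I_min = h·b³/12 with b = 41.1 mm (the shorter side).
I_min = 73.2×41.1³/12 = 4.235×10^5 mm⁴
A = 3.009×10^3 mm²;  r_min = √(I/A) = √(4.235×10^5/3.009×10^3) = 11.86 mm
L_e = K·L = 0.5 × 4.04 m = 2.020 m = 2020.0 mm
λ = L_e / r_min = 2020.0 / 11.86 = 170

λ ≈ 170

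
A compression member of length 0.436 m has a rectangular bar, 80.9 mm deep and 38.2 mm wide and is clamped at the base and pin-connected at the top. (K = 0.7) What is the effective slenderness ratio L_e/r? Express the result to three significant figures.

λ ≈ 27.7

For a rectangle r_min = b/√12 = 38.2/√12 = 11.03 mm
L_e = K·L = 0.7 × 0.436 m = 0.3052 m = 305.20 mm
λ = L_e / r_min = 305.20 / 11.03 = 27.7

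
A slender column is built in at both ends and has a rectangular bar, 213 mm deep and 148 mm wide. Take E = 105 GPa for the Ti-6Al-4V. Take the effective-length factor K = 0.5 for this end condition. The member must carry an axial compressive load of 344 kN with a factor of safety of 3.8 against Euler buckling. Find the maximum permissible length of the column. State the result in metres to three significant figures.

L_max ≈ 13.5 m

Buckling occurs about the weak axis: I_min = h·b³/12 with b = 148 mm (the shorter side).
I_min = 213×148³/12 = 5.754×10^7 mm⁴
I = 5.754×10^-5 m⁴
Required critical load P_cr = n·P = 3.8 × 344 = 1307 kN = 1.307×10^6 N
From P_cr = π²EI/(K·L)²:  L = (1/K)·√(π²EI/P_cr) = (1/0.5)·√(π²×1.05×10^11×5.754×10^-5/1.307×10^6)
L = 13.5 m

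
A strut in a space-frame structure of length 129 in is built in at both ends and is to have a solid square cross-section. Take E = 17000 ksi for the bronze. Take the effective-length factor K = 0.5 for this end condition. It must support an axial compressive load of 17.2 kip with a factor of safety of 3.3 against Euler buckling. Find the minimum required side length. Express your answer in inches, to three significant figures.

Required P_cr = n·P = 3.3 × 17.2 = 56.76 kip
L_e = K·L = 0.5 × 129 = 64.50 in
Required I = P_cr·L_e²/(π²E) = 5.676×10^4 × 64.50² / (π² × 1.70×10^7) = 1.407 in⁴
Solid square: I = a⁴/12  ⇒  a = (12I)^(1/4) = (12×1.407)^(1/4) = 2.03 in

a ≈ 2.03 in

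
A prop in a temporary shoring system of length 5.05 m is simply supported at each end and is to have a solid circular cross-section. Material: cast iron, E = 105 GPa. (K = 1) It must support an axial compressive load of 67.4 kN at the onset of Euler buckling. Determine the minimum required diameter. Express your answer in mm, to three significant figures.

d ≈ 76.2 mm

L_e = K·L = 1 × 5.05 = 5.050 m
Required I = P_cr·L_e²/(π²E) = 6.740×10^4 × 5.050² / (π² × 1.05×10^11) = 1.659×10^-6 m⁴
I_req = 1.659×10^6 mm⁴
Solid circle: I = πd⁴/64  ⇒  d = (64I/π)^(1/4) = (64×1.659×10^6/π)^(1/4) = 76.2 mm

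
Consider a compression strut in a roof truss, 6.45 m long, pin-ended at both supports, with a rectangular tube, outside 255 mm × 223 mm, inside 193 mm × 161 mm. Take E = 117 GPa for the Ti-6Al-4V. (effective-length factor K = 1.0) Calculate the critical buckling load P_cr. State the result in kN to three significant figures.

P_cr ≈ 4680 kN

Weak-axis I_min = (h_o·b_o³ − h_i·b_i³)/12 with b_o = 223, b_i = 161.0 mm (shorter outer/inner sides).
I_min = (255×223³ − 193.0×161.0³)/12 = 1.685×10^8 mm⁴
I = 1.685×10^8 mm⁴ = 1.685×10^-4 m⁴
Effective length L_e = K·L = 1 × 6.45 = 6.450 m
P_cr = π²EI / L_e² = π² × 117×10⁹ × 1.685×10^-4 / 6.450² = 4.678×10^6 N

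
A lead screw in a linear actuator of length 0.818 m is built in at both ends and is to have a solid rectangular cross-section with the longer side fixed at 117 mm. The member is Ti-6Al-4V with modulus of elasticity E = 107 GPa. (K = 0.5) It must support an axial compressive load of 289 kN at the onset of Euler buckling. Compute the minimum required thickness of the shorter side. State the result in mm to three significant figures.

L_e = K·L = 0.5 × 0.818 = 0.4090 m
Required I = P_cr·L_e²/(π²E) = 2.890×10^5 × 0.4090² / (π² × 1.07×10^11) = 4.578×10^-8 m⁴
I_req = 4.578×10^4 mm⁴
Rectangle, weak axis: I_min = h·b³/12 with h = 117 mm fixed  ⇒  b = (12I/h)^(1/3) = 16.7 mm

b ≈ 16.7 mm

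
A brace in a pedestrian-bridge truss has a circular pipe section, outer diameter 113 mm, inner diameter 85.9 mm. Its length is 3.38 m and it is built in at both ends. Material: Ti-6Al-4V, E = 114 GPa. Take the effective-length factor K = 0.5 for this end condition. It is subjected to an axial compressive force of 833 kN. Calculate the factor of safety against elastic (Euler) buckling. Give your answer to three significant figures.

d_o = 113 mm, d_i = 85.9 mm
I = π(d_o⁴ − d_i⁴)/64 = π(113⁴ − 85.90⁴)/64 = 5.331×10^6 mm⁴
I = 5.331×10^6 mm⁴ = 5.331×10^-6 m⁴
Effective length L_e = K·L = 0.5 × 3.38 = 1.690 m
P_cr = π²EI / L_e² = π² × 114×10⁹ × 5.331×10^-6 / 1.690² = 2.100×10^6 N
Factor of safety n = P_cr / P = 2100.1 / 833 = 2.52

n ≈ 2.52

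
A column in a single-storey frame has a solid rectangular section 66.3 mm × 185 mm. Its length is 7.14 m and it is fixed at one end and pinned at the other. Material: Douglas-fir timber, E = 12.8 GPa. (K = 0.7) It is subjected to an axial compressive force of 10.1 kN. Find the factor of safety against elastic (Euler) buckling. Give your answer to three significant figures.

Buckling occurs about the weak axis: I_min = h·b³/12 with b = 66.3 mm (the shorter side).
I_min = 185×66.3³/12 = 4.493×10^6 mm⁴
I = 4.493×10^6 mm⁴ = 4.493×10^-6 m⁴
Effective length L_e = K·L = 0.7 × 7.14 = 4.998 m
P_cr = π²EI / L_e² = π² × 12.8×10⁹ × 4.493×10^-6 / 4.998² = 2.272×10^4 N
Factor of safety n = P_cr / P = 22.722 / 10.1 = 2.25

n ≈ 2.25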